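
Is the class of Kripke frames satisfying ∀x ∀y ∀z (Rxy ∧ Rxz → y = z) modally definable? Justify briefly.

Yes: it is partial functionality, defined by the CD schema ◇r → □r.
Suppose ◇r→□r is valid. Take Rxy, Rxz and set V(r)={y}. Then ◇r at x, so □r at x, so r at z, i.e. z=y.

Yes — defined by ◇r → □r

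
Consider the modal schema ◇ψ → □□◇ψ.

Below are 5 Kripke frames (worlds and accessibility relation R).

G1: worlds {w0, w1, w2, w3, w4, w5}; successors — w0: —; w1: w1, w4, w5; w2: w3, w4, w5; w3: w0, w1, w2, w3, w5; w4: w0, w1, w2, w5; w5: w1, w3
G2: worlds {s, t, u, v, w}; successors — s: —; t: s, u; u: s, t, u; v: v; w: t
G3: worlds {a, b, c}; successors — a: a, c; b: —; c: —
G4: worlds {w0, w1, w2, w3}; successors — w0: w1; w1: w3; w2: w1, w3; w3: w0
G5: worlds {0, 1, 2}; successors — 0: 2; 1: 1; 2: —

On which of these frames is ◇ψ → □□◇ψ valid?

G5

Frame correspondent (Sahlqvist): ∀x ∀y ∀z ((xRy ∧ xR²z) → ∃w (y = w ∧ zRw)) — i.e. a generalized confluence (Geach) condition.
G1: fails — w1Rw1, w1R²w0 but no w with w1=w and w0Rw.
G2: fails — tRs, tR²s but no w* with s=w* and sRw*.
G3: fails — aRa, aR²c but no w with a=w and cRw.
G4: fails — w0Rw1, w0R²w3 but no w with w1=w and w3Rw.
G5: ✓.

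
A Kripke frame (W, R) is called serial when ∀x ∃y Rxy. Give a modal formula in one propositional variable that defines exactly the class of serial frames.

□q → ◇q

This is seriality; the standard corresponding axiom is D: □q → ◇q.
Suppose □q→◇q is valid. At any x set V(q)=W. Then □q at x, so ◇q at x, so x has a successor.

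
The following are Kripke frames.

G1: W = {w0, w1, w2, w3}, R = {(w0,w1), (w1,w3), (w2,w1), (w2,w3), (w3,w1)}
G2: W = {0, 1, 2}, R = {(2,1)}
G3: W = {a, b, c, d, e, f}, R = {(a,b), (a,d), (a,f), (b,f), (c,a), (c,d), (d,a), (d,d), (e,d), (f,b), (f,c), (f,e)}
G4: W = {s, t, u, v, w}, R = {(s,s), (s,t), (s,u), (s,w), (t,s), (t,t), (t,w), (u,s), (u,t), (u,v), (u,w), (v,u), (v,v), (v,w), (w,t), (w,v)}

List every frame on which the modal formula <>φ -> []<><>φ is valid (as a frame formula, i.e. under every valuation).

The schema corresponds to a generalized confluence (Geach) condition: forall x forall y forall z ((xRy & xRz) -> exists w (y = w & z R^2 w)).
G1: fails — w2Rw1, w2Rw3 but no w with w1=w and w3R²w.
G2: fails — 2R1, 2R1 but no w with 1=w and 1R²w.
G3: fails — aRb, aRf but no w with b=w and fR²w.
G4: holds.

G4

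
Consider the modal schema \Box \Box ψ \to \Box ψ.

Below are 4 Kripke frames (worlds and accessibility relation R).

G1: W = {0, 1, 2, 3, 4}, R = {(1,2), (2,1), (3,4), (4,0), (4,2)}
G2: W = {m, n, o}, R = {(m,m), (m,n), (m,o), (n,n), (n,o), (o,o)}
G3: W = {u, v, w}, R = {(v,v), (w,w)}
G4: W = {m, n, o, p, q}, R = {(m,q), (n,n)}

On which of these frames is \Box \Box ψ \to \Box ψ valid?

The schema corresponds to density: \forall x \forall y (Rxy \to \exists z (Rxz \wedge Rzy)).
G1: fails — R34 but no z with R3z and Rz4.
G2: ✓.
G3: ✓.
G4: fails — Rmq but no z with Rmz and Rzq.

G2, G3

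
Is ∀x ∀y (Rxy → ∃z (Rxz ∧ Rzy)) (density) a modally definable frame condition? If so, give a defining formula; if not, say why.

Definable; □□r → □r defines it

This is a Sahlqvist condition; the C4 axiom □□r → □r defines it.
Suppose □□r→□r is valid. Take Rxy and set V(r)={w : xR²w}. Then □□r at x, so □r at x, so r at y, i.e. ∃z(Rxz∧Rzy).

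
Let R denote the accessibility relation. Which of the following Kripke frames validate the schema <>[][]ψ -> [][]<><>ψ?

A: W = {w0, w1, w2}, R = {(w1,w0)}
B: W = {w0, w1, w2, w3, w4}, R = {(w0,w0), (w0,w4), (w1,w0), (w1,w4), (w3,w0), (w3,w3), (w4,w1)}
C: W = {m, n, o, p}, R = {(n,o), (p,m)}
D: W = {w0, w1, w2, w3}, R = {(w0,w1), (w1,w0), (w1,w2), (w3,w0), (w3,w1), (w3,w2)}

A, B, C

The schema corresponds to a generalized confluence (Geach) condition: forall x forall y forall z ((xRy & x R^2 z) -> exists w (y R^2 w & z R^2 w)).
A: ✓.
B: ✓.
C: ✓.
D: fails — w0Rw1, w0R²w0 but no w with w1R²w and w0R²w.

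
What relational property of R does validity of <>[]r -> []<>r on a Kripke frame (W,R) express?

convergence: forall x forall y forall z (Rxy & Rxz -> exists w (Ryw & Rzw))

Suppose ◇□r→□◇r is valid. Take Rxy, Rxz and set V(r)={w : Ryw}. Then □r at y so ◇□r at x, so □◇r at x, so ◇r at z, giving w with Rzw and Ryw.
Conversely, on a frame with convergence the schema holds at every world under every valuation.
So the correspondent is convergence.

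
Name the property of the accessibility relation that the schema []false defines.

□⊥ is valid iff no world has any successor (otherwise □⊥ fails at any world with one).

emptiness of R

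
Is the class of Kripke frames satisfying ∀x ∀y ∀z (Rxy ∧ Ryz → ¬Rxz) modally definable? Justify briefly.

If a class were modally definable it would be closed under surjective bounded morphisms (Goldblatt–Thomason).
The 3-cycle (worlds a,b,c with a→b→c→a) is intransitive. Mapping every world to a single reflexive point • is a surjective bounded morphism; the reflexive point is not intransitive (R••∧R•• but R••).
Hence intransitivity is not modally definable.

Not modally definable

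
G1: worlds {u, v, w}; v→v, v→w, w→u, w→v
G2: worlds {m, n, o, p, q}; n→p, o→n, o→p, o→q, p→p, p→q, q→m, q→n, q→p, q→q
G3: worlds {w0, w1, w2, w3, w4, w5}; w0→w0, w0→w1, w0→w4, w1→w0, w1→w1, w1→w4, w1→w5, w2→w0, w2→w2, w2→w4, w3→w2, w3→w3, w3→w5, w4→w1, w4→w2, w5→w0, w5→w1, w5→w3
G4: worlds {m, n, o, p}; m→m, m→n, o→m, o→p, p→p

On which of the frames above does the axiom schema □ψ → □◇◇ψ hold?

The schema corresponds to a generalized confluence (Geach) condition: ∀x ∀z (xRz → ∃w (xRw ∧ zR²w)).
G1: fails — wRu but no t with wRt and uR²t.
G2: fails — qRm but no w with qRw and mR²w.
G3: condition met.
G4: fails — mRn but no w with mRw and nR²w.
Valid on: G3.

G3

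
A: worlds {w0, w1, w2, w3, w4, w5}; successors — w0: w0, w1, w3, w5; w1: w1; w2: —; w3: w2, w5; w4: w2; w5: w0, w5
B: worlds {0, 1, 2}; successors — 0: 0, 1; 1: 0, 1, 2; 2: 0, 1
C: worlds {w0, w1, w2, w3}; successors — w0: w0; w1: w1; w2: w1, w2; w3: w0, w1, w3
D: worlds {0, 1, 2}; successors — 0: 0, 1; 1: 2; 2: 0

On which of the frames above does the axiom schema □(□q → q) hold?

C

Frame correspondent (Sahlqvist): ∀x ∀y (Rxy → Ryy) — i.e. shift-reflexivity.
A: fails — Rw3w2 but not Rw2w2.
B: fails — R12 but not R22.
C: holds.
D: fails — R01 but not R11.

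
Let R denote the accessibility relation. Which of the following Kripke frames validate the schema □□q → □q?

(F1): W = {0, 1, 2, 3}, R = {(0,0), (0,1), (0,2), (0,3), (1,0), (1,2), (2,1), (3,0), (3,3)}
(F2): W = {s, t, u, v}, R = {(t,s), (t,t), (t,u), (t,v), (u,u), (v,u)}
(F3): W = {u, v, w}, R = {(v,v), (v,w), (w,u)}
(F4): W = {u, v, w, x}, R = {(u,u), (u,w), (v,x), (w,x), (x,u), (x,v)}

(F2)

This is the axiom for density; its first-order frame correspondent is ∀x ∀y (Rxy → ∃z (Rxz ∧ Rzy)).
(F1): fails — R21 but no z with R2z and Rz1.
(F2): condition met.
(F3): fails — Rwu but no z with Rwz and Rzu.
(F4): fails — Rwx but no z with Rwz and Rzx.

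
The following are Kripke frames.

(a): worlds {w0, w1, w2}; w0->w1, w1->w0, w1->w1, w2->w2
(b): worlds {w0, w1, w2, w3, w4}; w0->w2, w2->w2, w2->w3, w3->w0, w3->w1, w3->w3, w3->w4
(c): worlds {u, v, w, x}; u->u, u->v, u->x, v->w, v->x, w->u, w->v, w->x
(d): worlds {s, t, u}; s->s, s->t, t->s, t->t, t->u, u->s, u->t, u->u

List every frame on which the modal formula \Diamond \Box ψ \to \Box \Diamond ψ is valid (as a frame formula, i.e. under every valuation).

Frame correspondent (Sahlqvist): \forall x \forall y \forall z (Rxy \wedge Rxz \to \exists w (Ryw \wedge Rzw)) — i.e. convergence.
(a): condition met.
(b): fails — Rw3w1 and Rw3w1 but w1 and w1 have no common successor.
(c): fails — Ruv and Rux but v and x have no common successor.
(d): condition met.
Valid on: (a), (d).

(a), (d)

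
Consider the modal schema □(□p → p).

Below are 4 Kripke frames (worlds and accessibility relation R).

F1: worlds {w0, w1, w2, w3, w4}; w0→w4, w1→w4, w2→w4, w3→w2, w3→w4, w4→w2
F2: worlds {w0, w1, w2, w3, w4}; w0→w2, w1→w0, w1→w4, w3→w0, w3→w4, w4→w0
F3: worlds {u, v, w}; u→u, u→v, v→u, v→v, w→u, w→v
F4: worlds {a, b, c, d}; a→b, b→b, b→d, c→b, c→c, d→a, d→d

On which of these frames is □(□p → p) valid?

This is the axiom for shift-reflexivity; its first-order frame correspondent is ∀x ∀y (Rxy → Ryy).
F1: fails — Rw0w4 but not Rw4w4.
F2: fails — Rw1w0 but not Rw0w0.
F3: holds.
F4: fails — Rda but not Raa.

F3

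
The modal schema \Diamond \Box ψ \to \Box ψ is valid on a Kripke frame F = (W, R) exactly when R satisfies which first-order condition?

the Euclidean property

Replacing ψ by ¬ψ and contraposing gives the equivalent schema ◇ψ → □◇ψ.
Suppose ◇ψ→□◇ψ is valid. Take Rxy, Rxz and set V(ψ)={y}. Then ◇ψ at x, so □◇ψ at x, so ◇ψ at z, so some w with Rzw has ψ; w=y, i.e. Rzy. By symmetry of the argument, Ryz.
The converse is a direct semantic check.
So the correspondent is the Euclidean property.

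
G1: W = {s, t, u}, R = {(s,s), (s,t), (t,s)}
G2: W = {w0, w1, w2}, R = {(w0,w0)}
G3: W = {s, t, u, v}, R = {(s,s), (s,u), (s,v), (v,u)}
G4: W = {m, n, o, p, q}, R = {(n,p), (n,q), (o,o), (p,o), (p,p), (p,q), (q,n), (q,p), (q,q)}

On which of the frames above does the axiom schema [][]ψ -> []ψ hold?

Frame correspondent (Sahlqvist): forall x forall y (Rxy -> exists z (Rxz & Rzy)) — i.e. density.
G1: condition met.
G2: condition met.
G3: fails — Rvu but no z with Rvz and Rzu.
G4: condition met.
Valid on: G1, G2, G4.

G1, G2, G4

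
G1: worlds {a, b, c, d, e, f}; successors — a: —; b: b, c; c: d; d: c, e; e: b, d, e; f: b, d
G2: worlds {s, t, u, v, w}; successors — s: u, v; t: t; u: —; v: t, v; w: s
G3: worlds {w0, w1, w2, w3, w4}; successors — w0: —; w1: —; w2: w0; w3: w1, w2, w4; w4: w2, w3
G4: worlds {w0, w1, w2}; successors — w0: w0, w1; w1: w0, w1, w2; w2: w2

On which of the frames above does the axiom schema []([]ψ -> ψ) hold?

Frame correspondent (Sahlqvist): forall x forall y (Rxy -> Ryy) — i.e. shift-reflexivity.
G1: fails — Rbc but not Rcc.
G2: fails — Rsu but not Ruu.
G3: fails — Rw3w1 but not Rw1w1.
G4: condition met.

G4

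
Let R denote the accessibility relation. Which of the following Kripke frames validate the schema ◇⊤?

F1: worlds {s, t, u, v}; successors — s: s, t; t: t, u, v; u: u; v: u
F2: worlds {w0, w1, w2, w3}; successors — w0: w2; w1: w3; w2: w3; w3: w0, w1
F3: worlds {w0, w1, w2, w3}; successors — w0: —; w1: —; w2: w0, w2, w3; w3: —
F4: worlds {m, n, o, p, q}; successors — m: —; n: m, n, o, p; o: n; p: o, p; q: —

Frame correspondent (Sahlqvist): ∀x ∃y Rxy — i.e. seriality.
F1: holds.
F2: holds.
F3: fails — world w0 has no successor.
F4: fails — world m has no successor.
Valid on: F1, F2.

F1, F2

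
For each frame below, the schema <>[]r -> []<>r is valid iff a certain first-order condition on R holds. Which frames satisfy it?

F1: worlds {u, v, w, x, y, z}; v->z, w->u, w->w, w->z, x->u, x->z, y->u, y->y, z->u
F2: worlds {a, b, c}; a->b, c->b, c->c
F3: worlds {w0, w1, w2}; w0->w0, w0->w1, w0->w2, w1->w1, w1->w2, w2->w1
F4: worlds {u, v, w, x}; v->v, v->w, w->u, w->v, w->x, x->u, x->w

This is the axiom for convergence; its first-order frame correspondent is forall x forall y forall z (Rxy & Rxz -> exists w (Ryw & Rzw)).
F1: fails — Rww and Rwu but w and u have no common successor.
F2: fails — Rab and Rab but b and b have no common successor.
F3: ✓.
F4: fails — Rwu and Rwu but u and u have no common successor.
Valid on: F3.

F3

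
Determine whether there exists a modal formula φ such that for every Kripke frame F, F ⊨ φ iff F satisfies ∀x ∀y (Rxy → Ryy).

Yes, by □(□r → r)

The condition is shift-reflexivity. A defining modal formula is □(□r → r).
Suppose □(□r→r) is valid. Take Rxy and set V(r)={w : Ryw}. Then at y, □r holds; since □(□r→r) at x, □r→r at y, so r at y, i.e. Ryy.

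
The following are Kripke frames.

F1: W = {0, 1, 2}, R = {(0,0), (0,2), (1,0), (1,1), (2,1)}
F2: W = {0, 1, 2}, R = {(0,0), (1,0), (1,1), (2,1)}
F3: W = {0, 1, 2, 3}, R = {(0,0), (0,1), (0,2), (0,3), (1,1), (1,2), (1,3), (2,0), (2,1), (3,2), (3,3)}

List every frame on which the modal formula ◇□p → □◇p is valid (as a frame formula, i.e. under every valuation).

F2

This is the axiom for convergence; its first-order frame correspondent is ∀x ∀y ∀z (Rxy ∧ Rxz → ∃w (Ryw ∧ Rzw)).
F1: fails — R00 and R02 but 0 and 2 have no common successor.
F2: condition met.
F3: fails — R02 and R03 but 2 and 3 have no common successor.
Valid on: F2.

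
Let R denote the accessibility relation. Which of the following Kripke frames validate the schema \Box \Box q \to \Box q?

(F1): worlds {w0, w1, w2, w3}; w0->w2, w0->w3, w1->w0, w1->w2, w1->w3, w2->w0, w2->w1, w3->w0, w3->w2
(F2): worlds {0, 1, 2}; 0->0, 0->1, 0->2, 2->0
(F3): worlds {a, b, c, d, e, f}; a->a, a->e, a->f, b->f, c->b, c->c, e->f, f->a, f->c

This is the axiom for density; its first-order frame correspondent is \forall x \forall y (Rxy \to \exists z (Rxz \wedge Rzy)).
(F1): fails — Rw2w1 but no z with Rw2z and Rzw1.
(F2): ✓.
(F3): fails — Rbf but no z with Rbz and Rzf.

(F2)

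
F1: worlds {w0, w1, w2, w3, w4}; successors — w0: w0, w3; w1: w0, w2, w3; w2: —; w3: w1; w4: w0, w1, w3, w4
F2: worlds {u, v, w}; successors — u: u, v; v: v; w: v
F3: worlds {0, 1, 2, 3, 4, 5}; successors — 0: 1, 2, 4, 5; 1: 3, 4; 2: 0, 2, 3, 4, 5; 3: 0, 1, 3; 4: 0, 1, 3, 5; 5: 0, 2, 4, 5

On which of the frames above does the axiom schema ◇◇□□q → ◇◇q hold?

F2, F3

The schema corresponds to a generalized confluence (Geach) condition: ∀x ∀y (xR²y → ∃w (yR²w ∧ xR²w)).
F1: fails — w3R²w2 but no w with w2R²w and w3R²w.
F2: holds.
F3: holds.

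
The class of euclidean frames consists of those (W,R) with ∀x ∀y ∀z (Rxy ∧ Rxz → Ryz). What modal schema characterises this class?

◇ψ → □◇ψ

The condition is the Euclidean property. The 5 schema ◇ψ → □◇ψ defines it.
Suppose ◇ψ→□◇ψ is valid. Take Rxy, Rxz and set V(ψ)={y}. Then ◇ψ at x, so □◇ψ at x, so ◇ψ at z, so some w with Rzw has ψ; w=y, i.e. Rzy. By symmetry of the argument, Ryz.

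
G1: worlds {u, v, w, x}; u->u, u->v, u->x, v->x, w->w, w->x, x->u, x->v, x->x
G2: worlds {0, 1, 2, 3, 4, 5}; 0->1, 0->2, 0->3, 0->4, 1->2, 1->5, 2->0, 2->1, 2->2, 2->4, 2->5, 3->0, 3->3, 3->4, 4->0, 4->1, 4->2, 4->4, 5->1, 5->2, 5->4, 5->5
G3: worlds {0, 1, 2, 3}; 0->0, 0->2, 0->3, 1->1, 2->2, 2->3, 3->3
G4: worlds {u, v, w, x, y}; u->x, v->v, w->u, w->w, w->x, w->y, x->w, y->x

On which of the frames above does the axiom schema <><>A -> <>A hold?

Frame correspondent (Sahlqvist): forall x forall y forall z (Rxy & Ryz -> Rxz) — i.e. transitivity.
G1: fails — Rwx and Rxu but not Rwu.
G2: fails — R34 and R42 but not R32.
G3: satisfies the condition.
G4: fails — Rxw and Rwu but not Rxu.

G3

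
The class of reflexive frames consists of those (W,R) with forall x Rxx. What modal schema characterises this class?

This is reflexivity; the standard corresponding axiom is T: □s → s.
Suppose □s→s is valid. At any x set V(s)={w : Rxw}. Then □s holds at x, so s holds at x, i.e. Rxx.

□s → s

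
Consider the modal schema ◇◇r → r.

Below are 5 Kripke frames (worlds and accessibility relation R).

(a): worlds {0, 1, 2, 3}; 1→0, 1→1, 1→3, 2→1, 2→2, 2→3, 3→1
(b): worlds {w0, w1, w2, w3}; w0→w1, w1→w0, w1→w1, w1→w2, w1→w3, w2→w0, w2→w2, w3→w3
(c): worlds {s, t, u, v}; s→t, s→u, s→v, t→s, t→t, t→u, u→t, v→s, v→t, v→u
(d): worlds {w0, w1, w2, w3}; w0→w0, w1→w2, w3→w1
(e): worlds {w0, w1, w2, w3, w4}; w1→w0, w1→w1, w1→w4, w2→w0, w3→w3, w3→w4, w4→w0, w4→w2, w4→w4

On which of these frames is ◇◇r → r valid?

This is the axiom for a generalized confluence (Geach) condition; its first-order frame correspondent is ∀x ∀y (xR²y → ∃w (y = w ∧ x = w)).
(a): fails — 1R²0 but 0 ≠ 1.
(b): fails — w0R²w1 but w1 ≠ w0.
(c): fails — sR²t but t ≠ s.
(d): fails — w3R²w2 but w2 ≠ w3.
(e): fails — w1R²w0 but w0 ≠ w1.

none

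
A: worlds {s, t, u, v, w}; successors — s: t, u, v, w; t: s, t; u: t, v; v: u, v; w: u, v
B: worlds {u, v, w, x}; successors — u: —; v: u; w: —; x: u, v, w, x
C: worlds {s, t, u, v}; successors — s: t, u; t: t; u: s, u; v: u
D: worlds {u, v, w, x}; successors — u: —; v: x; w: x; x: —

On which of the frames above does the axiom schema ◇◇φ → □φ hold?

This is the axiom for a generalized confluence (Geach) condition; its first-order frame correspondent is ∀x ∀y ∀z ((xR²y ∧ xRz) → ∃w (y = w ∧ z = w)).
A: fails — sR²s, sRt but s ≠ t.
B: fails — xR²u, xRv but u ≠ v.
C: fails — sR²s, sRt but s ≠ t.
D: condition met.

D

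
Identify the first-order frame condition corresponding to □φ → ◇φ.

This is the D axiom.
It corresponds to seriality: ∀x ∃y Rxy.

seriality: ∀x ∃y Rxy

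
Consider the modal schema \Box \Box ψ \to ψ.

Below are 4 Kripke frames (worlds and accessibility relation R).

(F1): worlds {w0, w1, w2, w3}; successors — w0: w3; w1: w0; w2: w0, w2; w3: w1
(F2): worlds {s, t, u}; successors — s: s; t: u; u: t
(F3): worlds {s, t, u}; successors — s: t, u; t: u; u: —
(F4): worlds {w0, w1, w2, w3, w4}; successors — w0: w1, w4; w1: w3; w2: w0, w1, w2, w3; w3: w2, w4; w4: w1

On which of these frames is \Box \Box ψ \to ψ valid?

Frame correspondent (Sahlqvist): \forall x \exists w (x R^2 w \wedge x = w) — i.e. a generalized confluence (Geach) condition.
(F1): fails — at w0 but no w with w0R²w and w0=w.
(F2): condition met.
(F3): fails — at s but no w with sR²w and s=w.
(F4): fails — at w0 but no w with w0R²w and w0=w.

(F2)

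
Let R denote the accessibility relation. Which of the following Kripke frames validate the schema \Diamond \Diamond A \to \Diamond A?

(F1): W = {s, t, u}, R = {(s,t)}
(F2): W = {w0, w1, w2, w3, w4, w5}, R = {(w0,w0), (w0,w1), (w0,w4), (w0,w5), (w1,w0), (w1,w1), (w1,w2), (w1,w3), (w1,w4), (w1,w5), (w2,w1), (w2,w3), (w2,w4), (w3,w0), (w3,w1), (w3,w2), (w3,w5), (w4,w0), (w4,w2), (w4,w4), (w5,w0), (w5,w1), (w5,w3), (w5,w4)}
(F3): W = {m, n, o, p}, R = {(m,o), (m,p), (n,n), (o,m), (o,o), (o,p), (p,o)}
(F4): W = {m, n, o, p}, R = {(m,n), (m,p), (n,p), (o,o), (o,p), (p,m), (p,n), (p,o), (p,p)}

The schema corresponds to a generalized confluence (Geach) condition: \forall x \forall y (x R^2 y \to \exists w (y = w \wedge xRw)).
(F1): holds.
(F2): fails — w0R²w2 but no w with w2=w and w0Rw.
(F3): fails — mR²m but no w with m=w and mRw.
(F4): fails — mR²m but no w with m=w and mRw.

(F1)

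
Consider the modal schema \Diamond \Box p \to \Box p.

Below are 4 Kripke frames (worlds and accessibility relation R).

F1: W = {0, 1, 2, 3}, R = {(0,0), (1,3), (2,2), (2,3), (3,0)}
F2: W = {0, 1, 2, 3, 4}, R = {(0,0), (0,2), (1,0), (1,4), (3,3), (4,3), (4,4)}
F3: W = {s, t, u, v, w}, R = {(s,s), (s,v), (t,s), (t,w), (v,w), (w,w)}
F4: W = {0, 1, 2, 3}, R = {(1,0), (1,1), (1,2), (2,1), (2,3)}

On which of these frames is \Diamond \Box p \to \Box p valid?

This is the axiom for a generalized confluence (Geach) condition; its first-order frame correspondent is \forall x \forall y \forall z ((xRy \wedge xRz) \to \exists w (yRw \wedge z = w)).
F1: fails — 1R3, 1R3 but no w with 3Rw and 3=w.
F2: fails — 0R2, 0R0 but no w with 2Rw and 0=w.
F3: fails — sRv, sRs but no w* with vRw* and s=w*.
F4: fails — 1R0, 1R0 but no w with 0Rw and 0=w.

none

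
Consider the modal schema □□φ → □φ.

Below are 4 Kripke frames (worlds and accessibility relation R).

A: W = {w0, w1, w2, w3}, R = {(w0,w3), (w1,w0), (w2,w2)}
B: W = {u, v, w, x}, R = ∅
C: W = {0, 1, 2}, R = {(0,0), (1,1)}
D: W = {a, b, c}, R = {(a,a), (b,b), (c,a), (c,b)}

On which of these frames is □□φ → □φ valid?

B, C, D

The schema corresponds to density: ∀x ∀y (Rxy → ∃z (Rxz ∧ Rzy)).
A: fails — Rw1w0 but no z with Rw1z and Rzw0.
B: holds.
C: holds.
D: holds.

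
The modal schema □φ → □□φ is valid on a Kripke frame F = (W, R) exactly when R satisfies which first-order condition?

This is the 4 axiom.
Its frame correspondent is transitivity — ∀x ∀y ∀z (Rxy ∧ Ryz → Rxz).

Transitivity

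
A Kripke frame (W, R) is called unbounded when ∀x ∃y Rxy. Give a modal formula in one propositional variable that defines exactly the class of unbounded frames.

□r → ◇r

The condition is seriality. The D schema □r → ◇r defines it.
Suppose □r→◇r is valid. At any x set V(r)=W. Then □r at x, so ◇r at x, so x has a successor.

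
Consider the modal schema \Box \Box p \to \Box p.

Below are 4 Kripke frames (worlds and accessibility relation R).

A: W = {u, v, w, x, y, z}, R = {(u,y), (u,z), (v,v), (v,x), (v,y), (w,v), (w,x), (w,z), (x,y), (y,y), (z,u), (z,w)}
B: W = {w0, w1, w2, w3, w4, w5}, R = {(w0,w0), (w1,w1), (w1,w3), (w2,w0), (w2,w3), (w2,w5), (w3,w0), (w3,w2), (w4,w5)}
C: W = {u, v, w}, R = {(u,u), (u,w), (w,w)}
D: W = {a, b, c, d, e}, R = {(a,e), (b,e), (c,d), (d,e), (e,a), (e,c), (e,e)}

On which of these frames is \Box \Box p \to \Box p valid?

C

Frame correspondent (Sahlqvist): \forall x \forall y (Rxy \to \exists z (Rxz \wedge Rzy)) — i.e. density.
A: fails — Ruz but no t with Rut and Rtz.
B: fails — Rw3w2 but no z with Rw3z and Rzw2.
C: ✓.
D: fails — Rcd but no z with Rcz and Rzd.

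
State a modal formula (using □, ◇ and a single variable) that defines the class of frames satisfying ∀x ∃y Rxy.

□s → ◇s

This is seriality; the standard corresponding axiom is D: □s → ◇s.
Suppose □s→◇s is valid. At any x set V(s)=W. Then □s at x, so ◇s at x, so x has a successor.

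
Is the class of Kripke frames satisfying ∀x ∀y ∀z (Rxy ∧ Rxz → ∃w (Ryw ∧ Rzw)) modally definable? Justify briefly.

Yes: it is convergence, defined by the .2 schema ◇□p → □◇p.
Suppose ◇□p→□◇p is valid. Take Rxy, Rxz and set V(p)={w : Ryw}. Then □p at y so ◇□p at x, so □◇p at x, so ◇p at z, giving w with Rzw and Ryw.

Definable; ◇□p → □◇p defines it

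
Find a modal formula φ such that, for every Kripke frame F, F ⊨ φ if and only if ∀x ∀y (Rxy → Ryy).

This is shift-reflexivity; the standard corresponding axiom is T□: □(□s → s).

□(□s → s)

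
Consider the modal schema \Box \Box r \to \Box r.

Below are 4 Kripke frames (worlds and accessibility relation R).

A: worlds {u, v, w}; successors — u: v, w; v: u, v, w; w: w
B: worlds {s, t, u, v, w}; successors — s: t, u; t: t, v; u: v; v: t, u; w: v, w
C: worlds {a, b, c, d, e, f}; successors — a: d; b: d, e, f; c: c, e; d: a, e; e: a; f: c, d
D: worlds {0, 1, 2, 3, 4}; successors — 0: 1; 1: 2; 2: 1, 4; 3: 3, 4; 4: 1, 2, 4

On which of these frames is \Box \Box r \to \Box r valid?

Frame correspondent (Sahlqvist): \forall x \forall y (Rxy \to \exists z (Rxz \wedge Rzy)) — i.e. density.
A: satisfies the condition.
B: fails — Ruv but no z with Ruz and Rzv.
C: fails — Rbf but no z with Rbz and Rzf.
D: fails — R12 but no z with R1z and Rz2.
Valid on: A.

A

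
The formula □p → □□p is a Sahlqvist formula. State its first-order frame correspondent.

transitivity

This schema is the 4 axiom.
Its frame correspondent is transitivity — ∀x ∀y ∀z (Rxy ∧ Ryz → Rxz).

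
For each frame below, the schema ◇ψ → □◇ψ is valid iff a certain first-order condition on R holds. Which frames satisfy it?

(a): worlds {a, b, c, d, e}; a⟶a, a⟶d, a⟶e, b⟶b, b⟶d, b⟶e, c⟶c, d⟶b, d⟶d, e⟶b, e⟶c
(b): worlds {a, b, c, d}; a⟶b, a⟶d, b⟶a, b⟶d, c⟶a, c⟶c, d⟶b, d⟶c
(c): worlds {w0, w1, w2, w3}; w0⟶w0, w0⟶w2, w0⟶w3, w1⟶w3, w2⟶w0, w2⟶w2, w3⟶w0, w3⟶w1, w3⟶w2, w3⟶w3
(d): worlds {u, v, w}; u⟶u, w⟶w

(d)

This is the axiom for the Euclidean property; its first-order frame correspondent is ∀x ∀y ∀z (Rxy ∧ Rxz → Ryz).
(a): fails — Rae and Rae but not Ree.
(b): fails — Rab and Rab but not Rbb.
(c): fails — Rw0w2 and Rw0w3 but not Rw2w3.
(d): condition met.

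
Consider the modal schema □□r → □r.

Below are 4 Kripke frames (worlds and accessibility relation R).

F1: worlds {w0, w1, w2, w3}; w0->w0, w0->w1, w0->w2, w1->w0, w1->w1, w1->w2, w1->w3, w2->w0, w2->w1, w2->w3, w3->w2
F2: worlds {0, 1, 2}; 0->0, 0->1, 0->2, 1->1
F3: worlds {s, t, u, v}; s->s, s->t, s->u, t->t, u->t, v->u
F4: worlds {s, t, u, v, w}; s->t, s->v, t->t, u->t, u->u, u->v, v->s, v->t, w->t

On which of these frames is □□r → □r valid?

F2

The schema corresponds to density: ∀x ∀y (Rxy → ∃z (Rxz ∧ Rzy)).
F1: fails — Rw3w2 but no z with Rw3z and Rzw2.
F2: condition met.
F3: fails — Rvu but no z with Rvz and Rzu.
F4: fails — Rvs but no z with Rvz and Rzs.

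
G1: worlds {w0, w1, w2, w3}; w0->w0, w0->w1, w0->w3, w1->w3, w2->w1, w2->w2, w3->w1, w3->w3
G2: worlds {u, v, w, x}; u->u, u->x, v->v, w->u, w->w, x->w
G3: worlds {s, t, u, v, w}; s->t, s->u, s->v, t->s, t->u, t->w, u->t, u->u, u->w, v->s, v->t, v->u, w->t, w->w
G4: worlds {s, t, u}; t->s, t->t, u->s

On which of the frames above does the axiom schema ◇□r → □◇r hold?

G3

The schema corresponds to convergence: ∀x ∀y ∀z (Rxy ∧ Rxz → ∃w (Ryw ∧ Rzw)).
G1: fails — Rw2w1 and Rw2w2 but w1 and w2 have no common successor.
G2: fails — Ruu and Rux but u and x have no common successor.
G3: satisfies the condition.
G4: fails — Rtt and Rts but t and s have no common successor.
Valid on: G3.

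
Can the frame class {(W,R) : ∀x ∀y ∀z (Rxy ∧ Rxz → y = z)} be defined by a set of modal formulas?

The condition is partial functionality. A defining modal formula is ◇q → □q.
Suppose ◇q→□q is valid. Take Rxy, Rxz and set V(q)={y}. Then ◇q at x, so □q at x, so q at z, i.e. z=y.

Yes — defined by ◇q → □q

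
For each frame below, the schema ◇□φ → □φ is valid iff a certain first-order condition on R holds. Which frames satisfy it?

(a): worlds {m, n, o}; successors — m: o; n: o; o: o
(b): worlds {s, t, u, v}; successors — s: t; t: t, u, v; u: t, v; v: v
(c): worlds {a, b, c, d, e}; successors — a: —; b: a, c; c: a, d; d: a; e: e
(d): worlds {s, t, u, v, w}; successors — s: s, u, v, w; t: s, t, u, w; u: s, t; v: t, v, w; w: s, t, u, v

(a)

The schema corresponds to the Euclidean property: ∀x ∀y ∀z (Rxy ∧ Rxz → Ryz).
(a): satisfies the condition.
(b): fails — Rtv and Rtt but not Rvt.
(c): fails — Rbc and Rbc but not Rcc.
(d): fails — Rsv and Rsu but not Rvu.
Valid on: (a).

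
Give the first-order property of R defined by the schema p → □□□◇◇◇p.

This is a Sahlqvist (Geach-type) schema ◇^0□^0p → □^3◇^3p.
Minimal-valuation argument: fix x; take any y with xR^0y and any z with xR^3z. Set V(p) to the set of worlds R-reachable from y in exactly 0 steps. Then □^0p holds at y, so the antecedent holds at x; validity forces ◇^3p at z, giving a w with zR^3w and yR^0w.
First-order correspondent: ∀x ∀z (xR³z → ∃w (x = w ∧ zR³w)).

∀x ∀z (xR³z → ∃w (x = w ∧ zR³w))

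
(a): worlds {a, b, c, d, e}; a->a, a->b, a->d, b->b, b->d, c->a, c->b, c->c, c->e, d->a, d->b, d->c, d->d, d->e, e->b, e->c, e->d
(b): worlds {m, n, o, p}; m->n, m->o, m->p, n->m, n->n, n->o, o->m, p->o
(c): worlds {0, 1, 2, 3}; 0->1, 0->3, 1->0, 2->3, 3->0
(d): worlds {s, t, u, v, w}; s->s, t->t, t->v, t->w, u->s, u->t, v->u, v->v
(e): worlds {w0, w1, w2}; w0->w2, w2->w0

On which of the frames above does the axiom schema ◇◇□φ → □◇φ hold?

(a)

The schema corresponds to a generalized confluence (Geach) condition: ∀x ∀y ∀z ((xR²y ∧ xRz) → ∃w (yRw ∧ zRw)).
(a): condition met.
(b): fails — mR²m, mRo but no w with mRw and oRw.
(c): fails — 0R²0, 0R1 but no w with 0Rw and 1Rw.
(d): fails — tR²t, tRw but no w* with tRw* and wRw*.
(e): fails — w0R²w0, w0Rw2 but no w with w0Rw and w2Rw.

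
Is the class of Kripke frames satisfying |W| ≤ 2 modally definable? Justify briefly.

Not definable by any modal formula

Any modally definable frame class is closed under disjoint unions.
Any modal formula valid on each of 3 disjoint one-world frames is valid on their disjoint union (validity is preserved under disjoint unions). Each one-world frame has |W|=1≤2, but the union has |W|=3.
So no modal formula (or set of formulas) defines exactly the |W|≤2 frames.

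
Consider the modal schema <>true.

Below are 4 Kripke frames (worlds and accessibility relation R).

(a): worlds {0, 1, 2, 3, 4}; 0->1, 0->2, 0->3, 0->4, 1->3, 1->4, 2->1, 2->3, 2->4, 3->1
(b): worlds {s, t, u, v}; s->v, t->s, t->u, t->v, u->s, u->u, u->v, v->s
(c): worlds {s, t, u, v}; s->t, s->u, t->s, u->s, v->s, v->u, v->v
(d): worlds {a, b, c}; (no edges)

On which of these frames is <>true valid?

This is the axiom for seriality; its first-order frame correspondent is forall x exists y Rxy.
(a): fails — world 4 has no successor.
(b): holds.
(c): holds.
(d): fails — world a has no successor.
Valid on: (b), (c).

(b), (c)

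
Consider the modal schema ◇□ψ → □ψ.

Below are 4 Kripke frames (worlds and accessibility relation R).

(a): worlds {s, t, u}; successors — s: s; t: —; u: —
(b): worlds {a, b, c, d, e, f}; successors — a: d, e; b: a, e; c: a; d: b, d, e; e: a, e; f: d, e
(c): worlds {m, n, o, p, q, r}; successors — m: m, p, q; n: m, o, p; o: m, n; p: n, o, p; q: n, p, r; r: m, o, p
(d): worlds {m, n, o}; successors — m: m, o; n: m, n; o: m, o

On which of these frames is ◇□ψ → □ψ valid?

(a)

Frame correspondent (Sahlqvist): ∀x ∀y ∀z (Rxy ∧ Rxz → Ryz) — i.e. the Euclidean property.
(a): holds.
(b): fails — Rae and Rad but not Red.
(c): fails — Rmq and Rmq but not Rqq.
(d): fails — Rnm and Rnn but not Rmn.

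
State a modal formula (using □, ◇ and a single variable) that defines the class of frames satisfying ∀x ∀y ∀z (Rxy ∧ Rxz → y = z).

◇p → □p

A defining formula is ◇p → □p (the CD axiom).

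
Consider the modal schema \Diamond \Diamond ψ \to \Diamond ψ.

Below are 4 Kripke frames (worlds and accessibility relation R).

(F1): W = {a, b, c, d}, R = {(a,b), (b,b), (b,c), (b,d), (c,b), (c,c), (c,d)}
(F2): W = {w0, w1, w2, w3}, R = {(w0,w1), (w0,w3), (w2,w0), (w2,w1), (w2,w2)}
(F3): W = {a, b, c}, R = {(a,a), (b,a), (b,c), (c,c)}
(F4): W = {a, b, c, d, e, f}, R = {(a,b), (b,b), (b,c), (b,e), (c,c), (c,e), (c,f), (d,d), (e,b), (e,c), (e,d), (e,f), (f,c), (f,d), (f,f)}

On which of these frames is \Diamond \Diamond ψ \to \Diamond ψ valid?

(F3)

The schema corresponds to transitivity: \forall x \forall y \forall z (Rxy \wedge Ryz \to Rxz).
(F1): fails — Rab and Rbc but not Rac.
(F2): fails — Rw2w0 and Rw0w3 but not Rw2w3.
(F3): satisfies the condition.
(F4): fails — Rbc and Rcf but not Rbf.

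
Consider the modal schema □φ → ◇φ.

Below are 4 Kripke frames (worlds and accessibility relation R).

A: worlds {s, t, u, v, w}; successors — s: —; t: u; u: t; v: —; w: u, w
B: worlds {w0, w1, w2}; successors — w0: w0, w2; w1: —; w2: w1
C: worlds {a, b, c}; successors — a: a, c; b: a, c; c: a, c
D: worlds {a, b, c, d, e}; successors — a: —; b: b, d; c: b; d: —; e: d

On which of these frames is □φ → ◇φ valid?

The schema corresponds to seriality: ∀x ∃y Rxy.
A: fails — world s has no successor.
B: fails — world w1 has no successor.
C: ✓.
D: fails — world a has no successor.

C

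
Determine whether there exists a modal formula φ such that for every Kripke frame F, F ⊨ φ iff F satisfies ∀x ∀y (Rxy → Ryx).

This is a Sahlqvist condition; the B axiom q → □◇q defines it.
Suppose q→□◇q is valid. Take Rxy and set V(q)={x}. Then q at x, so □◇q at x, so ◇q at y, so some z with Ryz has q; z=x, i.e. Ryx.

Yes — defined by q → □◇q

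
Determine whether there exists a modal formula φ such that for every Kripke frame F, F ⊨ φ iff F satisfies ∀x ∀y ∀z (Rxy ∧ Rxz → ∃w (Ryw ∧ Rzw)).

This is a Sahlqvist condition; the .2 axiom ◇□q → □◇q defines it.
Suppose ◇□q→□◇q is valid. Take Rxy, Rxz and set V(q)={w : Ryw}. Then □q at y so ◇□q at x, so □◇q at x, so ◇q at z, giving w with Rzw and Ryw.

Definable; ◇□q → □◇q defines it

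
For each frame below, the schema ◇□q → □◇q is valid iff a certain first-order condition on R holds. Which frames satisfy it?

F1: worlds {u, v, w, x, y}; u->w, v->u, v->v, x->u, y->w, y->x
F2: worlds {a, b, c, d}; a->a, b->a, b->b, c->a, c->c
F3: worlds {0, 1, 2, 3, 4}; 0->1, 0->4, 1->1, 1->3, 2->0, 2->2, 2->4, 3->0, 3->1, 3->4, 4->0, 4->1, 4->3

This is the axiom for convergence; its first-order frame correspondent is ∀x ∀y ∀z (Rxy ∧ Rxz → ∃w (Ryw ∧ Rzw)).
F1: fails — Ruw and Ruw but w and w have no common successor.
F2: holds.
F3: holds.
Valid on: F2, F3.

F2, F3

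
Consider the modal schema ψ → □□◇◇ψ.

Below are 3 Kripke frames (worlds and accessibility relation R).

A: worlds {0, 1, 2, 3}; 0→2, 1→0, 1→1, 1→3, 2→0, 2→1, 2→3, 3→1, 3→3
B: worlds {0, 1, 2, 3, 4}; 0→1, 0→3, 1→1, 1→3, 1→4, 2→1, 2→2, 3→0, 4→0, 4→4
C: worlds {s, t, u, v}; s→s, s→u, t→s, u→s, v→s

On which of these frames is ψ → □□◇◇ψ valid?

Frame correspondent (Sahlqvist): ∀x ∀z (xR²z → ∃w (x = w ∧ zR²w)) — i.e. a generalized confluence (Geach) condition.
A: fails — 2R²0 but no w with 2=w and 0R²w.
B: fails — 0R²3 but no w with 0=w and 3R²w.
C: fails — tR²s but no w with t=w and sR²w.

none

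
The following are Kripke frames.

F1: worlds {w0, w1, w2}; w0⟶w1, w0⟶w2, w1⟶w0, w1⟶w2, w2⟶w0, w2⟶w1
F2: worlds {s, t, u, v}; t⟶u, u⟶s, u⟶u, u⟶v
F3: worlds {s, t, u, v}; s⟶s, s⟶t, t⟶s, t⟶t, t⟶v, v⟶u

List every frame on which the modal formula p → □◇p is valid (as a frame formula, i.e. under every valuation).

F1

This is the axiom for symmetry; its first-order frame correspondent is ∀x ∀y (Rxy → Ryx).
F1: condition met.
F2: fails — Rus but not Rsu.
F3: fails — Rtv but not Rvt.
Valid on: F1.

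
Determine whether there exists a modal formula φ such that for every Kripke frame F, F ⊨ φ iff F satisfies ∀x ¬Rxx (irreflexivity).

No

Modal frame validity is preserved under surjective bounded morphisms.
The 2-cycle (worlds a,b with a→b→a) is irreflexive, and the map sending every world to a single reflexive point • is a surjective bounded morphism (forth: every edge maps to (•,•); back: every world has a successor). So any modal formula valid on the 2-cycle is also valid on the reflexive point, which is not irreflexive.
So the class is not modally definable.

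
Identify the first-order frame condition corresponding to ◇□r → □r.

This is frame-equivalent to ◇r → □◇r (substitute ¬r for r and contrapose).
Suppose ◇r→□◇r is valid. Take Rxy, Rxz and set V(r)={y}. Then ◇r at x, so □◇r at x, so ◇r at z, so some w with Rzw has r; w=y, i.e. Rzy. By symmetry of the argument, Ryz.

The Euclidean property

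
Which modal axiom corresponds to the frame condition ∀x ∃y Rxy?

A defining formula is □ψ → ◇ψ (the D axiom).
Suppose □ψ→◇ψ is valid. At any x set V(ψ)=W. Then □ψ at x, so ◇ψ at x, so x has a successor.

□ψ → ◇ψ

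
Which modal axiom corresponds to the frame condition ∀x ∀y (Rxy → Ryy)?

□(□r → r)

The condition is shift-reflexivity. The T□ schema □(□r → r) defines it.
Suppose □(□r→r) is valid. Take Rxy and set V(r)={w : Ryw}. Then at y, □r holds; since □(□r→r) at x, □r→r at y, so r at y, i.e. Ryy.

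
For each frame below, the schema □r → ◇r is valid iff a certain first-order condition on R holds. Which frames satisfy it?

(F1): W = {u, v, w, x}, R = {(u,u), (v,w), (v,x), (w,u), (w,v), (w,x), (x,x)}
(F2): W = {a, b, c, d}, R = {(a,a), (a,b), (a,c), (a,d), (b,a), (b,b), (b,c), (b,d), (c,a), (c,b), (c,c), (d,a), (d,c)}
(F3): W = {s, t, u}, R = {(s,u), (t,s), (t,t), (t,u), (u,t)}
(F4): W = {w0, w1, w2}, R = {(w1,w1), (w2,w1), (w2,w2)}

(F1), (F2), (F3)

The schema corresponds to seriality: ∀x ∃y Rxy.
(F1): condition met.
(F2): condition met.
(F3): condition met.
(F4): fails — world w0 has no successor.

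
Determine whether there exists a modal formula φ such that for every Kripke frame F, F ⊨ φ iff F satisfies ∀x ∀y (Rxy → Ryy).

Yes — defined by □(□r → r)

The condition is shift-reflexivity. A defining modal formula is □(□r → r).
Suppose □(□r→r) is valid. Take Rxy and set V(r)={w : Ryw}. Then at y, □r holds; since □(□r→r) at x, □r→r at y, so r at y, i.e. Ryy.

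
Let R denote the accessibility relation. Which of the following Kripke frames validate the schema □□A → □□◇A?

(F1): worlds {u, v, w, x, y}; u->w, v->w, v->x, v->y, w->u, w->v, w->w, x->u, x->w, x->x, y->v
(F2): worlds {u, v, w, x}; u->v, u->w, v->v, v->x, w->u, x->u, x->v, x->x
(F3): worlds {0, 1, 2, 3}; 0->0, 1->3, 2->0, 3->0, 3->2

The schema corresponds to a generalized confluence (Geach) condition: ∀x ∀z (xR²z → ∃w (xR²w ∧ zRw)).
(F1): fails — yR²y but no t with yR²t and yRt.
(F2): fails — wR²w but no t with wR²t and wRt.
(F3): holds.
Valid on: (F3).

(F3)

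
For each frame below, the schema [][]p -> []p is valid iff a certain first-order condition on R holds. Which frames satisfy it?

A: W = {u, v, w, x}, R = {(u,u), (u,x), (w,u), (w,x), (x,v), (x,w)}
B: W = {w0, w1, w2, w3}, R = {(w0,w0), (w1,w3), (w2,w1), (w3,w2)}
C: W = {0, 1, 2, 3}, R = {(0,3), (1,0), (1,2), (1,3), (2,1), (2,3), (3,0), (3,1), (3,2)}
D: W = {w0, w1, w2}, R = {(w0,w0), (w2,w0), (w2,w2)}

The schema corresponds to density: forall x forall y (Rxy -> exists z (Rxz & Rzy)).
A: fails — Rxw but no z with Rxz and Rzw.
B: fails — Rw3w2 but no z with Rw3z and Rzw2.
C: fails — R03 but no z with R0z and Rz3.
D: satisfies the condition.

D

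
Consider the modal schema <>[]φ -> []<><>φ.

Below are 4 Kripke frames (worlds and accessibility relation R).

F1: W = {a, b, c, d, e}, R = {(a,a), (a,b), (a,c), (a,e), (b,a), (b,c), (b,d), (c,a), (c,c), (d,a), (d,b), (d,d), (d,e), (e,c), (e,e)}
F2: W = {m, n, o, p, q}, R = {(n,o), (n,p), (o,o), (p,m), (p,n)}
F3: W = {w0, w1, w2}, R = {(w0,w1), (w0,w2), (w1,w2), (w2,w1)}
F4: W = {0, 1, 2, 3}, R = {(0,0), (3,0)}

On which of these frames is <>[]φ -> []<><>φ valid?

F1, F4

This is the axiom for a generalized confluence (Geach) condition; its first-order frame correspondent is forall x forall y forall z ((xRy & xRz) -> exists w (yRw & z R^2 w)).
F1: holds.
F2: fails — nRp, nRo but no w with pRw and oR²w.
F3: fails — w0Rw1, w0Rw1 but no w with w1Rw and w1R²w.
F4: holds.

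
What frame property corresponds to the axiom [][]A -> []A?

Suppose □□A→□A is valid. Take Rxy and set V(A)={w : xR²w}. Then □□A at x, so □A at x, so A at y, i.e. ∃z(Rxz∧Rzy).

density: forall x forall y (Rxy -> exists z (Rxz & Rzy))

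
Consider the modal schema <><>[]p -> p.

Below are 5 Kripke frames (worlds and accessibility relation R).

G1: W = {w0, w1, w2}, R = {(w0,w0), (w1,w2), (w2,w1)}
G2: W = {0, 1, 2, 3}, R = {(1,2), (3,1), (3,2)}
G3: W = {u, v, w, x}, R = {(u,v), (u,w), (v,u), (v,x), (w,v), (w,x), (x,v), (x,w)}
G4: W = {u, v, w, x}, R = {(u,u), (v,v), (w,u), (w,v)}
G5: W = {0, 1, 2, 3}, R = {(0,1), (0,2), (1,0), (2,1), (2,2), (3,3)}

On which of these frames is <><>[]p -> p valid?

The schema corresponds to a generalized confluence (Geach) condition: forall x forall y (x R^2 y -> exists w (yRw & x = w)).
G1: fails — w1R²w1 but no w with w1Rw and w1=w.
G2: fails — 3R²2 but no w with 2Rw and 3=w.
G3: fails — uR²u but no t with uRt and u=t.
G4: fails — wR²u but no t with uRt and w=t.
G5: fails — 0R²0 but no w with 0Rw and 0=w.

none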